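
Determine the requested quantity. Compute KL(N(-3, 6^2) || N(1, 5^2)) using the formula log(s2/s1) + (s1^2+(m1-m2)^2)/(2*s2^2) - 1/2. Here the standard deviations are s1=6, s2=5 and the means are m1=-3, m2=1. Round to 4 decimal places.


KL divergence between normal distributions:
KL = log(s2/s1) + (s1^2 + (m1-m2)^2)/(2*s2^2) - 1/2.
log(5/6) = -0.182322.
(6^2 + (-3-1)^2)/(2*5^2) = (36 + 16)/50 = 1.04.
KL = -0.182322 + 1.04 - 0.5 = 0.3577

0.3577


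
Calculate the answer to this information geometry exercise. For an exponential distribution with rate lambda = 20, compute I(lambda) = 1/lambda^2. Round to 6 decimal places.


Fisher information for exponential: I(lambda) = 1/lambda^2.
lambda = 20, lambda^2 = 400.
I = 1/400 = 0.002500

0.002500


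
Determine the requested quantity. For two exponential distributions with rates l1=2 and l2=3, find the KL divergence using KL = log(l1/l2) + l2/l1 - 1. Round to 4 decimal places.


KL divergence for exponential family:
KL = log(l1/l2) + l2/l1 - 1.
log(2/3) = -0.405465.
3/2 = 1.5.
KL = -0.405465 + 1.5 - 1 = 0.0945

0.0945


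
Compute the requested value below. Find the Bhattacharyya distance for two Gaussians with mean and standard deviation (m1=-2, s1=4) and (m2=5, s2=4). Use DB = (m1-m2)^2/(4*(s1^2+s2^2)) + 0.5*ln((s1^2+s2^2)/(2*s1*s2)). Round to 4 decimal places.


Bhattacharyya distance between two Gaussians:
DB = (m1-m2)^2/(4*(s1^2+s2^2)) + (1/2)*ln((s1^2+s2^2)/(2*s1*s2)).
(m1-m2)^2 = (-7)^2 = 49.
s1^2+s2^2 = 16 + 16 = 32.
term1 = 49/128 = 0.382812.
term2 = 0.5*ln(32/32.0) = 0.0.
DB = 0.382812 + 0.0 = 0.3828

0.3828


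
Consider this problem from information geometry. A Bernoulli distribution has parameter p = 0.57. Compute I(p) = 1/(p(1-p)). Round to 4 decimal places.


For Bernoulli(p), Fisher information is I(p) = 1/(p*(1-p)).
p = 0.57, 1-p = 0.43.
p*(1-p) = 0.2451.
I(p) = 1/0.2451 = 4.0800

4.0800


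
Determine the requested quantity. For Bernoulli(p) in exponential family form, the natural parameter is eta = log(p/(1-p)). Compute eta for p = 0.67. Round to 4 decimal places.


Natural parameter for Bernoulli: eta = log(p/(1-p)).
p = 0.67, 1-p = 0.33.
p/(1-p) = 2.030303.
eta = log(2.030303) = 0.7082

0.7082


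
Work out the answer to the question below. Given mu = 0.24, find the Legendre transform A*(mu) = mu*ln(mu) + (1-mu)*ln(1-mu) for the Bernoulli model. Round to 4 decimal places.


Legendre transform for Bernoulli:
A*(mu) = mu*log(mu) + (1-mu)*log(1-mu).
mu = 0.24, 1-mu = 0.76.
mu*log(mu) = 0.24*log(0.24) = -0.342508.
(1-mu)*log(1-mu) = 0.76*log(0.76) = -0.208572.
A* = -0.342508 + -0.208572 = -0.5511

-0.5511


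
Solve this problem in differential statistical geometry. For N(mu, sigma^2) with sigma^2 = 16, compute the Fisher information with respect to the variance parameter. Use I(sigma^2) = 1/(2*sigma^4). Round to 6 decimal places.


Fisher information for variance: I(sigma^2) = 1/(2*sigma^4).
sigma^2 = 16, so sigma^4 = 256.
I = 1/(2*256) = 1/512 = 0.001953

0.001953


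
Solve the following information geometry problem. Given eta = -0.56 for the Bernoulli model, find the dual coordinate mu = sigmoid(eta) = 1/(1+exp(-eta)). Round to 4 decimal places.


Dual coordinate (expectation parameter) for Bernoulli:
mu = 1/(1+exp(-eta)).
eta = -0.56.
exp(-eta) = exp(0.56) = 1.750673.
mu = 1/(1+1.750673) = 0.3635

0.3635


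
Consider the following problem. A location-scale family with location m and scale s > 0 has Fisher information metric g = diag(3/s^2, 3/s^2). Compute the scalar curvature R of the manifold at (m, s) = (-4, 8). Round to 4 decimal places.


The metric has the form g = (A dm^2 + B ds^2)/s^2 with A = 3, B = 3.
Substitute u = sqrt(A/B)*m: g = B*(du^2 + ds^2)/s^2, i.e. B times the
Poincare upper half-plane metric, which has constant Gaussian curvature -1.
Scaling a 2D metric by a constant c divides the Gaussian curvature by c,
so K = -1/B = -1/(3) = -0.3333 everywhere (the point (m, s) = (-4, 8) is irrelevant:
the curvature is constant).
Scalar curvature in dimension 2: R = 2K = -2/(3) = -0.6667.

-0.6667


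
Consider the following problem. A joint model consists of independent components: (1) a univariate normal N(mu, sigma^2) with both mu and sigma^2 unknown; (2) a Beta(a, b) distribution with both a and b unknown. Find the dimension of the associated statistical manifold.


The dimension of a statistical manifold equals the number of free
(independent) real parameters of the model. For a product of independent
blocks the parameter counts add.
- normal (mu, sigma^2): 2.
- Beta (a, b): 2.
Total = 2 + 2 = 4.
Dimension = 4

4


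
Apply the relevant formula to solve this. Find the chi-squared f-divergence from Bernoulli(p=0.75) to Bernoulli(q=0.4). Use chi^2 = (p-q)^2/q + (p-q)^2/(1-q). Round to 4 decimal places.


Chi-squared divergence between Bernoulli distributions:
chi^2 = (p-q)^2/q + (p-q)^2/(1-q).
p = 0.75, q = 0.4, p-q = 0.35.
(p-q)^2 = 0.1225.
term1 = 0.1225/0.4 = 0.30625.
term2 = 0.1225/0.6 = 0.204167.
chi^2 = 0.30625 + 0.204167 = 0.5104

0.5104


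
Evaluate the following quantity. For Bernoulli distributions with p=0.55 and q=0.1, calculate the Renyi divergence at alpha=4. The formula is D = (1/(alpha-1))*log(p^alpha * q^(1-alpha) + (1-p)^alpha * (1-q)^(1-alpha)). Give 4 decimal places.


Renyi divergence of order alpha between Bernoulli distributions:
D = (1/(alpha-1))*log(p^alpha * q^(1-alpha) + (1-p)^alpha * (1-q)^(1-alpha)).
alpha = 4, p = 0.55, q = 0.1.
p^alpha * q^(1-alpha) = 0.55^4 * 0.1^-3 = 91.50625.
(1-p)^alpha * (1-q)^(1-alpha) = 0.45^4 * 0.9^-3 = 0.05625.
sum = 91.50625 + 0.05625 = 91.5625.
D = (1/3)*log(91.5625) = 1.5057

1.5057


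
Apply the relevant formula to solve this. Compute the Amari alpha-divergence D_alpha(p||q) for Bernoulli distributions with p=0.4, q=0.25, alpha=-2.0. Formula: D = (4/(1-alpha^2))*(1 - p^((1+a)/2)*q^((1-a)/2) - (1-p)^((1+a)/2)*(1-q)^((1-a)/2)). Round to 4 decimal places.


Amari alpha-divergence:
D = (4/(1-alpha^2))*(1 - p^((1+a)/2)*q^((1-a)/2) - (1-p)^((1+a)/2)*(1-q)^((1-a)/2)).
alpha = -2.0, p = 0.4, q = 0.25.
e1 = (1+alpha)/2 = -0.5, e2 = (1-alpha)/2 = 1.5.
t1 = p^e1 * q^e2 = 0.4^-0.5 * 0.25^1.5 = 0.197642.
t2 = (1-p)^e1 * (1-q)^e2 = 0.6^-0.5 * 0.75^1.5 = 0.838525.
4/(1-alpha^2) = -1.333333.
D = -1.333333*(1 - 0.197642 - 0.838525) = 0.0482

0.0482


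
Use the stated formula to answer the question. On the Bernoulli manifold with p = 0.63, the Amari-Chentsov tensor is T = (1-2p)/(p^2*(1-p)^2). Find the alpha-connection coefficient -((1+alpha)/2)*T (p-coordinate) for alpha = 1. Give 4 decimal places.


Skewness (Amari-Chentsov) tensor: T = (1-2p)/(p^2*(1-p)^2).
p = 0.63, 1-2p = -0.26, p^2 = 0.3969, (1-p)^2 = 0.1369.
T = -0.26/(0.3969 * 0.1369) = -4.785076.
In the p-coordinate, Gamma^(alpha) = Gamma^(0) - (alpha/2)*T with Gamma^(0) = (1/2)*g'(p) = -T/2,
so Gamma^(alpha) = -((1+alpha)/2)*T.
alpha = 1, -(1+alpha)/2 = -1.0.
Gamma = -1.0 * -4.785076 = 4.7851

4.7851


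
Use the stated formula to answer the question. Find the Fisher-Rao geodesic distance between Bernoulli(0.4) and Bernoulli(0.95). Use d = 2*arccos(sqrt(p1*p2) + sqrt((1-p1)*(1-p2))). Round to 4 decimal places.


Geodesic distance on Bernoulli manifold:
d(p1,p2) = 2*arccos(sqrt(p1*p2) + sqrt((1-p1)*(1-p2))).
sqrt(p1*p2) = sqrt(0.4*0.95) = 0.616441.
sqrt((1-p1)*(1-p2)) = sqrt(0.6*0.05) = 0.173205.
arg = 0.616441 + 0.173205 = 0.789646.
d = 2*arccos(0.789646) = 1.3211

1.3211


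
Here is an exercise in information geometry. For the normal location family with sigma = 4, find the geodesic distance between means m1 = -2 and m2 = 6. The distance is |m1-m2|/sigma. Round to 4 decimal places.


On the fixed-variance normal subfamily, geodesic distance = |m1-m2|/sigma.
|-2 - 6| = 8.
sigma = 4.
d = 8/4 = 2.0000

2.0000


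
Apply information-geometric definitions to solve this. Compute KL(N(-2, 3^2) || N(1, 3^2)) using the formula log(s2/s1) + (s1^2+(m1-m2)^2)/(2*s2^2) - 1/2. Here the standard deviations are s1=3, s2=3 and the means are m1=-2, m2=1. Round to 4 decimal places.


KL divergence between normal distributions:
KL = log(s2/s1) + (s1^2 + (m1-m2)^2)/(2*s2^2) - 1/2.
log(3/3) = 0.0.
(3^2 + (-2-1)^2)/(2*3^2) = (9 + 9)/18 = 1.0.
KL = 0.0 + 1.0 - 0.5 = 0.5000

0.5000


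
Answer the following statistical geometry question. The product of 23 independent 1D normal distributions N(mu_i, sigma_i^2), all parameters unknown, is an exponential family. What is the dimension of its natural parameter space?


Exponential family dimension calculation:
Each univariate normal has two natural parameters (mu/sigma^2 and -1/(2 sigma^2)).
With 23 independent components, dim = 2 * 23 = 46.

46


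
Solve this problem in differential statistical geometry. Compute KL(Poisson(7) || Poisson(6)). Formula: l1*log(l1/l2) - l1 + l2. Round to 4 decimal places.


KL divergence for Poisson:
KL = l1*log(l1/l2) - l1 + l2.
l1 = 7, l2 = 6.
log(7/6) = 0.154151.
l1*log(l1/l2) = 7 * 0.154151 = 1.079055.
KL = 1.079055 - 7 + 6 = 0.0791

0.0791


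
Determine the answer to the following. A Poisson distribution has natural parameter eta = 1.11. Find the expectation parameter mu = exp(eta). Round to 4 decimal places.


Expectation parameter for Poisson exponential family:
mu = exp(eta).
eta = 1.11.
mu = exp(1.11) = 3.0344

3.0344


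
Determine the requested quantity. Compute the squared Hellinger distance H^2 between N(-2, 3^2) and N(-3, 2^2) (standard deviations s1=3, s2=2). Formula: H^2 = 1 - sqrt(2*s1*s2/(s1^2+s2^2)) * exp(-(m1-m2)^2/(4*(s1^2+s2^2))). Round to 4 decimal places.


Squared Hellinger distance for Gaussians:
H^2 = 1 - sqrt(2*s1*s2/(s1^2+s2^2)) * exp(-(m1-m2)^2/(4*(s1^2+s2^2))).
s1^2 = 9, s2^2 = 4, s1^2+s2^2 = 13.
sqrt(2*3*2/(13)) = 0.960769.
(m1-m2)^2 = (1)^2 = 1.
exp(-1/(4*13)) = exp(-0.019231) = 0.980953.
H^2 = 1 - 0.960769*0.980953 = 0.0575

0.0575


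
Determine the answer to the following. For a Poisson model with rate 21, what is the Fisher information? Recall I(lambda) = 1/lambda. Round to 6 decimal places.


Fisher information for Poisson: I(lambda) = 1/lambda.
lambda = 21.
I(lambda) = 1/21 = 0.047619

0.047619


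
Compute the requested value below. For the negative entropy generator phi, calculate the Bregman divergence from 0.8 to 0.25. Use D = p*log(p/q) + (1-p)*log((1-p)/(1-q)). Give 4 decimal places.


Bregman divergence with negative entropy generator:
D = p*log(p/q) + (1-p)*log((1-p)/(1-q)).
p = 0.8, q = 0.25.
p*log(p/q) = 0.8*log(0.8/0.25) = 0.930521.
(1-p)*log((1-p)/(1-q)) = 0.2*log(0.2/0.75) = -0.264351.
D = 0.930521 + -0.264351 = 0.6662

0.6662


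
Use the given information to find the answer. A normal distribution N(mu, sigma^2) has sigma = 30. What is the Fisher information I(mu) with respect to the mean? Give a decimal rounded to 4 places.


The Fisher information for the mean of a normal distribution is I(mu) = 1/sigma^2.
sigma = 30, so sigma^2 = 900.
I(mu) = 1/900 = 0.0011

0.0011


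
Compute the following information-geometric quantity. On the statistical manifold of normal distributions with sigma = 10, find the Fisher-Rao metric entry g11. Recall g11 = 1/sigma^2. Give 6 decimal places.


For the 2-parameter normal family, the Fisher metric has:
  g11 = 1/sigma^2, g22 = 2/sigma^2.
sigma = 10, sigma^2 = 100.
g11 = 0.010000

0.010000


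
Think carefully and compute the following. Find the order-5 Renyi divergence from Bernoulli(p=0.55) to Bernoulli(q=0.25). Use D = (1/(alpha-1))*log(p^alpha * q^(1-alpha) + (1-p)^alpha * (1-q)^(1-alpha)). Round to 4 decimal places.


Renyi divergence of order alpha between Bernoulli distributions:
D = (1/(alpha-1))*log(p^alpha * q^(1-alpha) + (1-p)^alpha * (1-q)^(1-alpha)).
alpha = 5, p = 0.55, q = 0.25.
p^alpha * q^(1-alpha) = 0.55^5 * 0.25^-4 = 12.88408.
(1-p)^alpha * (1-q)^(1-alpha) = 0.45^5 * 0.75^-4 = 0.05832.
sum = 12.88408 + 0.05832 = 12.9424.
D = (1/4)*log(12.9424) = 0.6401

0.6401


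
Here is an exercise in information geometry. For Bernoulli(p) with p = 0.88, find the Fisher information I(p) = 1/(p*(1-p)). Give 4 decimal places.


For Bernoulli(p), Fisher information is I(p) = 1/(p*(1-p)).
p = 0.88, 1-p = 0.12.
p*(1-p) = 0.1056.
I(p) = 1/0.1056 = 9.4697

9.4697


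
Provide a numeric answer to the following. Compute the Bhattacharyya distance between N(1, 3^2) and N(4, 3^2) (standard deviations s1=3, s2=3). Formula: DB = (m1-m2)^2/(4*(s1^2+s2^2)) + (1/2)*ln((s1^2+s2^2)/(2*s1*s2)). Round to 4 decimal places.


Bhattacharyya distance between two Gaussians:
DB = (m1-m2)^2/(4*(s1^2+s2^2)) + (1/2)*ln((s1^2+s2^2)/(2*s1*s2)).
(m1-m2)^2 = (-3)^2 = 9.
s1^2+s2^2 = 9 + 9 = 18.
term1 = 9/72 = 0.125.
term2 = 0.5*ln(18/18.0) = 0.0.
DB = 0.125 + 0.0 = 0.1250

0.1250


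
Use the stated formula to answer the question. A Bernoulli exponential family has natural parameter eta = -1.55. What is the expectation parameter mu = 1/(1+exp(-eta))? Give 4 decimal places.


Dual coordinate (expectation parameter) for Bernoulli:
mu = 1/(1+exp(-eta)).
eta = -1.55.
exp(-eta) = exp(1.55) = 4.71147.
mu = 1/(1+4.71147) = 0.1751

0.1751


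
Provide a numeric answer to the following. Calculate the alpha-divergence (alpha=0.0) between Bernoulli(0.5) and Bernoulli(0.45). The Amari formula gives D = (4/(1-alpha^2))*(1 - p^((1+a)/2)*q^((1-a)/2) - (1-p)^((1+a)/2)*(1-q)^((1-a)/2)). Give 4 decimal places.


Amari alpha-divergence:
D = (4/(1-alpha^2))*(1 - p^((1+a)/2)*q^((1-a)/2) - (1-p)^((1+a)/2)*(1-q)^((1-a)/2)).
alpha = 0.0, p = 0.5, q = 0.45.
e1 = (1+alpha)/2 = 0.5, e2 = (1-alpha)/2 = 0.5.
t1 = p^e1 * q^e2 = 0.5^0.5 * 0.45^0.5 = 0.474342.
t2 = (1-p)^e1 * (1-q)^e2 = 0.5^0.5 * 0.55^0.5 = 0.524404.
4/(1-alpha^2) = 4.0.
D = 4.0*(1 - 0.474342 - 0.524404) = 0.0050

0.0050


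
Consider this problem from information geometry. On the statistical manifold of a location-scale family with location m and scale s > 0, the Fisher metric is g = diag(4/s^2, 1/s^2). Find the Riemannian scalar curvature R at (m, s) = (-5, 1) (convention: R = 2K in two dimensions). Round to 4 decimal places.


The metric has the form g = (A dm^2 + B ds^2)/s^2 with A = 4, B = 1.
Substitute u = sqrt(A/B)*m: g = B*(du^2 + ds^2)/s^2, i.e. B times the
Poincare upper half-plane metric, which has constant Gaussian curvature -1.
Scaling a 2D metric by a constant c divides the Gaussian curvature by c,
so K = -1/B = -1/(1) = -1.0000 everywhere (the point (m, s) = (-5, 1) is irrelevant:
the curvature is constant).
Scalar curvature in dimension 2: R = 2K = -2/(1) = -2.0000.

-2.0000


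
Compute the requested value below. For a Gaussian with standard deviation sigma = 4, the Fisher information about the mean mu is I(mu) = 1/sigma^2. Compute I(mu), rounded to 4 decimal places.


The Fisher information for the mean of a normal distribution is I(mu) = 1/sigma^2.
sigma = 4, so sigma^2 = 16.
I(mu) = 1/16 = 0.0625

0.0625


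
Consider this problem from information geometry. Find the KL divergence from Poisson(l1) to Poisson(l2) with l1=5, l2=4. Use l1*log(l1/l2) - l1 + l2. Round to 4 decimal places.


KL divergence for Poisson:
KL = l1*log(l1/l2) - l1 + l2.
l1 = 5, l2 = 4.
log(5/4) = 0.223144.
l1*log(l1/l2) = 5 * 0.223144 = 1.115718.
KL = 1.115718 - 5 + 4 = 0.1157

0.1157


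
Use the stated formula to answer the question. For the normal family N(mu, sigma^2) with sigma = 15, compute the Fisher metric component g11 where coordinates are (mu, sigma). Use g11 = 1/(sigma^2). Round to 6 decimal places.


For the 2-parameter normal family, the Fisher metric has:
  g11 = 1/sigma^2, g22 = 2/sigma^2.
sigma = 15, sigma^2 = 225.
g11 = 0.004444

0.004444


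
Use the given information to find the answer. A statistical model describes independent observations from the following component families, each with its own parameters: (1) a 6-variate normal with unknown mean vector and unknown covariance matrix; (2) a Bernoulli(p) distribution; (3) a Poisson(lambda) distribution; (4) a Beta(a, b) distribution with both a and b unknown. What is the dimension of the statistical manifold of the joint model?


The dimension of a statistical manifold equals the number of free
(independent) real parameters of the model. For a product of independent
blocks the parameter counts add.
- 6-variate normal: 6 (mean) + 6*7/2 = 21 (symmetric covariance) = 27.
- Bernoulli (p): 1.
- Poisson (lambda): 1.
- Beta (a, b): 2.
Total = 27 + 1 + 1 + 2 = 31.
Dimension = 31

31


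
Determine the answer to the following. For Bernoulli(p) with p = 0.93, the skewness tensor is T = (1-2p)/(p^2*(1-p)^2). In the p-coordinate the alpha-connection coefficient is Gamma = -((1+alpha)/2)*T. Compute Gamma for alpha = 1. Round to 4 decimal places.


Skewness (Amari-Chentsov) tensor: T = (1-2p)/(p^2*(1-p)^2).
p = 0.93, 1-2p = -0.86, p^2 = 0.8649, (1-p)^2 = 0.0049.
T = -0.86/(0.8649 * 0.0049) = -202.92543.
In the p-coordinate, Gamma^(alpha) = Gamma^(0) - (alpha/2)*T with Gamma^(0) = (1/2)*g'(p) = -T/2,
so Gamma^(alpha) = -((1+alpha)/2)*T.
alpha = 1, -(1+alpha)/2 = -1.0.
Gamma = -1.0 * -202.92543 = 202.9254

202.9254


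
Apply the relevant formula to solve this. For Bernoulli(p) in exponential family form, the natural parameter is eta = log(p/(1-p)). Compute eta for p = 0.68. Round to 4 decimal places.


Natural parameter for Bernoulli: eta = log(p/(1-p)).
p = 0.68, 1-p = 0.32.
p/(1-p) = 2.125.
eta = log(2.125) = 0.7538

0.7538


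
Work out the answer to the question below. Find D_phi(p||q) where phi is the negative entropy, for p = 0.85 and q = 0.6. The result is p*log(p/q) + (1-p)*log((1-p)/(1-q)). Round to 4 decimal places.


Bregman divergence with negative entropy generator:
D = p*log(p/q) + (1-p)*log((1-p)/(1-q)).
p = 0.85, q = 0.6.
p*log(p/q) = 0.85*log(0.85/0.6) = 0.296061.
(1-p)*log((1-p)/(1-q)) = 0.15*log(0.15/0.4) = -0.147124.
D = 0.296061 + -0.147124 = 0.1489

0.1489


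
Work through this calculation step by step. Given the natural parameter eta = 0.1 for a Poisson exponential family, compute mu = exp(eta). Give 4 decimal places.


Expectation parameter for Poisson exponential family:
mu = exp(eta).
eta = 0.1.
mu = exp(0.1) = 1.1052

1.1052


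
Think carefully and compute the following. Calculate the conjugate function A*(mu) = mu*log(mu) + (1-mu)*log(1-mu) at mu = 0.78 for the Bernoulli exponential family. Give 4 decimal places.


Legendre transform for Bernoulli:
A*(mu) = mu*log(mu) + (1-mu)*log(1-mu).
mu = 0.78, 1-mu = 0.22.
mu*log(mu) = 0.78*log(0.78) = -0.1938.
(1-mu)*log(1-mu) = 0.22*log(0.22) = -0.333108.
A* = -0.1938 + -0.333108 = -0.5269

-0.5269


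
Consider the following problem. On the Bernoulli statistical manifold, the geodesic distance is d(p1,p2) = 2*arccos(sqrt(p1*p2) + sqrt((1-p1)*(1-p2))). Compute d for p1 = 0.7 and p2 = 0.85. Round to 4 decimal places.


Geodesic distance on Bernoulli manifold:
d(p1,p2) = 2*arccos(sqrt(p1*p2) + sqrt((1-p1)*(1-p2))).
sqrt(p1*p2) = sqrt(0.7*0.85) = 0.771362.
sqrt((1-p1)*(1-p2)) = sqrt(0.3*0.15) = 0.212132.
arg = 0.771362 + 0.212132 = 0.983494.
d = 2*arccos(0.983494) = 0.3639

0.3639


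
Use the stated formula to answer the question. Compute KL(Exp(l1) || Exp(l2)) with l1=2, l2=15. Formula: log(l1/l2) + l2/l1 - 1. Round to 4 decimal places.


KL divergence for exponential family:
KL = log(l1/l2) + l2/l1 - 1.
log(2/15) = -2.014903.
15/2 = 7.5.
KL = -2.014903 + 7.5 - 1 = 4.4851

4.4851


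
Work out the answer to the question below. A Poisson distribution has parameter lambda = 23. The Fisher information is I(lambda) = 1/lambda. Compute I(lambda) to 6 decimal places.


Fisher information for Poisson: I(lambda) = 1/lambda.
lambda = 23.
I(lambda) = 1/23 = 0.043478

0.043478


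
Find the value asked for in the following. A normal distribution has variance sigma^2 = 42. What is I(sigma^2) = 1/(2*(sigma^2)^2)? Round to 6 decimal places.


Fisher information for variance: I(sigma^2) = 1/(2*sigma^4).
sigma^2 = 42, so sigma^4 = 1764.
I = 1/(2*1764) = 1/3528 = 0.000283

0.000283


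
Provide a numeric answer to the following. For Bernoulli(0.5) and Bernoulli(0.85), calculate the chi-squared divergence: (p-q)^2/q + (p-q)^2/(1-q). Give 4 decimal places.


Chi-squared divergence between Bernoulli distributions:
chi^2 = (p-q)^2/q + (p-q)^2/(1-q).
p = 0.5, q = 0.85, p-q = -0.35.
(p-q)^2 = 0.1225.
term1 = 0.1225/0.85 = 0.144118.
term2 = 0.1225/0.15 = 0.816667.
chi^2 = 0.144118 + 0.816667 = 0.9608

0.9608


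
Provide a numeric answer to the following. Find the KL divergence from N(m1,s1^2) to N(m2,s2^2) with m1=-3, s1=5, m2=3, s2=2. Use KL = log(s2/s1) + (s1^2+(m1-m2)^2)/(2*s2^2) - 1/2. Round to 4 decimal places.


KL divergence between normal distributions:
KL = log(s2/s1) + (s1^2 + (m1-m2)^2)/(2*s2^2) - 1/2.
log(2/5) = -0.916291.
(5^2 + (-3-3)^2)/(2*2^2) = (25 + 36)/8 = 7.625.
KL = -0.916291 + 7.625 - 0.5 = 6.2087

6.2087


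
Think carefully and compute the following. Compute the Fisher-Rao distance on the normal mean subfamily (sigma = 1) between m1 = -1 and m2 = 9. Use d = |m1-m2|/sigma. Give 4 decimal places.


On the fixed-variance normal subfamily, geodesic distance = |m1-m2|/sigma.
|-1 - 9| = 10.
sigma = 1.
d = 10/1 = 10.0000

10.0000


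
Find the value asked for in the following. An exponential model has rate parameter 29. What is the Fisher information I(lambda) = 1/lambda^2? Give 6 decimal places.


Fisher information for exponential: I(lambda) = 1/lambda^2.
lambda = 29, lambda^2 = 841.
I = 1/841 = 0.001189

0.001189


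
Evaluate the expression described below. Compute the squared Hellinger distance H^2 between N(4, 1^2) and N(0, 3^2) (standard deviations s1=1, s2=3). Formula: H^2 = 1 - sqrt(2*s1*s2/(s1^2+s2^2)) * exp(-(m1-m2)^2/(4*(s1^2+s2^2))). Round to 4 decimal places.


Squared Hellinger distance for Gaussians:
H^2 = 1 - sqrt(2*s1*s2/(s1^2+s2^2)) * exp(-(m1-m2)^2/(4*(s1^2+s2^2))).
s1^2 = 1, s2^2 = 9, s1^2+s2^2 = 10.
sqrt(2*1*3/(10)) = 0.774597.
(m1-m2)^2 = (4)^2 = 16.
exp(-16/(4*10)) = exp(-0.4) = 0.67032.
H^2 = 1 - 0.774597*0.67032 = 0.4808

0.4808


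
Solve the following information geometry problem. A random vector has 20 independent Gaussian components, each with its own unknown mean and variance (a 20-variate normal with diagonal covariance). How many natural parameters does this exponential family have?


Exponential family dimension calculation:
Each univariate normal has two natural parameters (mu/sigma^2 and -1/(2 sigma^2)).
With 20 independent components, dim = 2 * 20 = 40.

40


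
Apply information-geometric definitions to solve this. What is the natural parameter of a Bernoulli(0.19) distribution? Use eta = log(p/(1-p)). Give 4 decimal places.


Natural parameter for Bernoulli: eta = log(p/(1-p)).
p = 0.19, 1-p = 0.81.
p/(1-p) = 0.234568.
eta = log(0.234568) = -1.4500

-1.4500


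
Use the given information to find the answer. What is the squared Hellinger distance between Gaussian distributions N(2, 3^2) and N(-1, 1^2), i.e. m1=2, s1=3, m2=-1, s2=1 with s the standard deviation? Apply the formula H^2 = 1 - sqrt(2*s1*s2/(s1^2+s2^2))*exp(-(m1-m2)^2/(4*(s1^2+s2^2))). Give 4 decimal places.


Squared Hellinger distance for Gaussians:
H^2 = 1 - sqrt(2*s1*s2/(s1^2+s2^2)) * exp(-(m1-m2)^2/(4*(s1^2+s2^2))).
s1^2 = 9, s2^2 = 1, s1^2+s2^2 = 10.
sqrt(2*3*1/(10)) = 0.774597.
(m1-m2)^2 = (3)^2 = 9.
exp(-9/(4*10)) = exp(-0.225) = 0.798516.
H^2 = 1 - 0.774597*0.798516 = 0.3815

0.3815


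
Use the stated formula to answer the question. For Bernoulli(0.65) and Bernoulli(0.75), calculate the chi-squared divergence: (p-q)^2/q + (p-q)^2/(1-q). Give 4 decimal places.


Chi-squared divergence between Bernoulli distributions:
chi^2 = (p-q)^2/q + (p-q)^2/(1-q).
p = 0.65, q = 0.75, p-q = -0.1.
(p-q)^2 = 0.01.
term1 = 0.01/0.75 = 0.013333.
term2 = 0.01/0.25 = 0.04.
chi^2 = 0.013333 + 0.04 = 0.0533

0.0533


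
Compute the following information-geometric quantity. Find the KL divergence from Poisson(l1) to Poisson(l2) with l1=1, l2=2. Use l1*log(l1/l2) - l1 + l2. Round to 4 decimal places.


KL divergence for Poisson:
KL = l1*log(l1/l2) - l1 + l2.
l1 = 1, l2 = 2.
log(1/2) = -0.693147.
l1*log(l1/l2) = 1 * -0.693147 = -0.693147.
KL = -0.693147 - 1 + 2 = 0.3069

0.3069


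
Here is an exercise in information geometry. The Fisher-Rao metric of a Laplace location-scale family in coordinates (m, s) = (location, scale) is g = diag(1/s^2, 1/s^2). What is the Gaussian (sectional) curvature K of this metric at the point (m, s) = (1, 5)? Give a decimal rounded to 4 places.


The metric has the form g = (A dm^2 + B ds^2)/s^2 with A = 1, B = 1.
Substitute u = sqrt(A/B)*m: g = B*(du^2 + ds^2)/s^2, i.e. B times the
Poincare upper half-plane metric, which has constant Gaussian curvature -1.
Scaling a 2D metric by a constant c divides the Gaussian curvature by c,
so K = -1/B = -1/(1) = -1.0000 everywhere (the point (m, s) = (1, 5) is irrelevant:
the curvature is constant).
The requested Gaussian curvature is K = -1.0000.

-1.0000


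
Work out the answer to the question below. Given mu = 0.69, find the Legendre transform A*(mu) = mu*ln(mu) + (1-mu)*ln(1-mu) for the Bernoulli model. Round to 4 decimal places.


Legendre transform for Bernoulli:
A*(mu) = mu*log(mu) + (1-mu)*log(1-mu).
mu = 0.69, 1-mu = 0.31.
mu*log(mu) = 0.69*log(0.69) = -0.256034.
(1-mu)*log(1-mu) = 0.31*log(0.31) = -0.363067.
A* = -0.256034 + -0.363067 = -0.6191

-0.6191


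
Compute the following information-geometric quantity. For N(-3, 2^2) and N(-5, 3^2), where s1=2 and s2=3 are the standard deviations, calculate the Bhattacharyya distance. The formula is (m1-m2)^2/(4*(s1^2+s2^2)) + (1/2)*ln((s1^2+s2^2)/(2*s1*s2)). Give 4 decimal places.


Bhattacharyya distance between two Gaussians:
DB = (m1-m2)^2/(4*(s1^2+s2^2)) + (1/2)*ln((s1^2+s2^2)/(2*s1*s2)).
(m1-m2)^2 = (2)^2 = 4.
s1^2+s2^2 = 4 + 9 = 13.
term1 = 4/52 = 0.076923.
term2 = 0.5*ln(13/12.0) = 0.040021.
DB = 0.076923 + 0.040021 = 0.1169

0.1169


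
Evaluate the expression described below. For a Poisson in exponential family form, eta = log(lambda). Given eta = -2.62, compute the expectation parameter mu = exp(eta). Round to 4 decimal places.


Expectation parameter for Poisson exponential family:
mu = exp(eta).
eta = -2.62.
mu = exp(-2.62) = 0.0728

0.0728


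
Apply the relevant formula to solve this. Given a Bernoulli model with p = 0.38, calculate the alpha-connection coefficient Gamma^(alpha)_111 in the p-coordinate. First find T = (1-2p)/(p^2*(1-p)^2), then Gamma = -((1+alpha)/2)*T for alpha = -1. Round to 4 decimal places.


Skewness (Amari-Chentsov) tensor: T = (1-2p)/(p^2*(1-p)^2).
p = 0.38, 1-2p = 0.24, p^2 = 0.1444, (1-p)^2 = 0.3844.
T = 0.24/(0.1444 * 0.3844) = 4.323751.
In the p-coordinate, Gamma^(alpha) = Gamma^(0) - (alpha/2)*T with Gamma^(0) = (1/2)*g'(p) = -T/2,
so Gamma^(alpha) = -((1+alpha)/2)*T.
alpha = -1, -(1+alpha)/2 = 0.0.
Gamma = 0.0 * 4.323751 = 0.0000

0.0000


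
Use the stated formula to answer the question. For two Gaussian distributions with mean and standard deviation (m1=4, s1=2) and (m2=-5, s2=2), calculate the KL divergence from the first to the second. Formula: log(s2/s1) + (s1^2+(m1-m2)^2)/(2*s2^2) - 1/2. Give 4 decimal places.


KL divergence between normal distributions:
KL = log(s2/s1) + (s1^2 + (m1-m2)^2)/(2*s2^2) - 1/2.
log(2/2) = 0.0.
(2^2 + (4--5)^2)/(2*2^2) = (4 + 81)/8 = 10.625.
KL = 0.0 + 10.625 - 0.5 = 10.1250

10.1250


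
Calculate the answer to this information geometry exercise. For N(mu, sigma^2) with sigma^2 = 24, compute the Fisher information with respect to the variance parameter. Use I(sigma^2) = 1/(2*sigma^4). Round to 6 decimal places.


Fisher information for variance: I(sigma^2) = 1/(2*sigma^4).
sigma^2 = 24, so sigma^4 = 576.
I = 1/(2*576) = 1/1152 = 0.000868

0.000868


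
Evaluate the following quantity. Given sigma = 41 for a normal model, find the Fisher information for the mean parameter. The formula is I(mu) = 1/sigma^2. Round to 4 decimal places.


The Fisher information for the mean of a normal distribution is I(mu) = 1/sigma^2.
sigma = 41, so sigma^2 = 1681.
I(mu) = 1/1681 = 0.0006

0.0006


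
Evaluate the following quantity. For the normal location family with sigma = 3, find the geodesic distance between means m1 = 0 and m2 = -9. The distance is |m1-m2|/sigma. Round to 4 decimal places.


On the fixed-variance normal subfamily, geodesic distance = |m1-m2|/sigma.
|0 - -9| = 9.
sigma = 3.
d = 9/3 = 3.0000

3.0000


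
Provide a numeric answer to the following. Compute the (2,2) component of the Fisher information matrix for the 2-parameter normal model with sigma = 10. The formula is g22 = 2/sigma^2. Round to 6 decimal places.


For the 2-parameter normal family, the Fisher metric has:
  g11 = 1/sigma^2, g22 = 2/sigma^2.
sigma = 10, sigma^2 = 100.
g22 = 0.020000

0.020000


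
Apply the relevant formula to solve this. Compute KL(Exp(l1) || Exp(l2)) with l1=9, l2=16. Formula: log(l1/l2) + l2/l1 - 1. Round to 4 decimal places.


KL divergence for exponential family:
KL = log(l1/l2) + l2/l1 - 1.
log(9/16) = -0.575364.
16/9 = 1.777778.
KL = -0.575364 + 1.777778 - 1 = 0.2024

0.2024


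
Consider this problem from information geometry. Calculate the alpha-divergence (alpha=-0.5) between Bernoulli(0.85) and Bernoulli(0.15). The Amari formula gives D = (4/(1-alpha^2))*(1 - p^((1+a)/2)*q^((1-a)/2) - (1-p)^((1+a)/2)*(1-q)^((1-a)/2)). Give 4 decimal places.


Amari alpha-divergence:
D = (4/(1-alpha^2))*(1 - p^((1+a)/2)*q^((1-a)/2) - (1-p)^((1+a)/2)*(1-q)^((1-a)/2)).
alpha = -0.5, p = 0.85, q = 0.15.
e1 = (1+alpha)/2 = 0.25, e2 = (1-alpha)/2 = 0.75.
t1 = p^e1 * q^e2 = 0.85^0.25 * 0.15^0.75 = 0.231432.
t2 = (1-p)^e1 * (1-q)^e2 = 0.15^0.25 * 0.85^0.75 = 0.550918.
4/(1-alpha^2) = 5.333333.
D = 5.333333*(1 - 0.231432 - 0.550918) = 1.1608

1.1608


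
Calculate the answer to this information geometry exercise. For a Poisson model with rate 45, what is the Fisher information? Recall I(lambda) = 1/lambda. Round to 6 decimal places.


Fisher information for Poisson: I(lambda) = 1/lambda.
lambda = 45.
I(lambda) = 1/45 = 0.022222

0.022222


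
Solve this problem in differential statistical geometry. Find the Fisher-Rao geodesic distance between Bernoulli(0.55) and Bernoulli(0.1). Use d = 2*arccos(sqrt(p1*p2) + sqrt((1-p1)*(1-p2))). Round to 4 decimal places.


Geodesic distance on Bernoulli manifold:
d(p1,p2) = 2*arccos(sqrt(p1*p2) + sqrt((1-p1)*(1-p2))).
sqrt(p1*p2) = sqrt(0.55*0.1) = 0.234521.
sqrt((1-p1)*(1-p2)) = sqrt(0.45*0.9) = 0.636396.
arg = 0.234521 + 0.636396 = 0.870917.
d = 2*arccos(0.870917) = 1.0275

1.0275


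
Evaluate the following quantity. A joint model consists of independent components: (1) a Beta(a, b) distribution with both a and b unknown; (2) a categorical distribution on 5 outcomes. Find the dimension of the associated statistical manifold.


The dimension of a statistical manifold equals the number of free
(independent) real parameters of the model. For a product of independent
blocks the parameter counts add.
- Beta (a, b): 2.
- categorical on 5 outcomes (probabilities sum to 1): 5-1 = 4.
Total = 2 + 4 = 6.
Dimension = 6

6


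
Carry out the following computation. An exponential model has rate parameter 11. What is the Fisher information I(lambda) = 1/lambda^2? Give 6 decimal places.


Fisher information for exponential: I(lambda) = 1/lambda^2.
lambda = 11, lambda^2 = 121.
I = 1/121 = 0.008264

0.008264


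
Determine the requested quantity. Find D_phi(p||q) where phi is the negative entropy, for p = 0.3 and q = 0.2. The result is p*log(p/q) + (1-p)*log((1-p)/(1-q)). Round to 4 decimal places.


Bregman divergence with negative entropy generator:
D = p*log(p/q) + (1-p)*log((1-p)/(1-q)).
p = 0.3, q = 0.2.
p*log(p/q) = 0.3*log(0.3/0.2) = 0.12164.
(1-p)*log((1-p)/(1-q)) = 0.7*log(0.7/0.8) = -0.093472.
D = 0.12164 + -0.093472 = 0.0282

0.0282


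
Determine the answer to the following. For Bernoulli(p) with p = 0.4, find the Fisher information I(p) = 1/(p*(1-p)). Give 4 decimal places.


For Bernoulli(p), Fisher information is I(p) = 1/(p*(1-p)).
p = 0.4, 1-p = 0.6.
p*(1-p) = 0.24.
I(p) = 1/0.24 = 4.1667

4.1667


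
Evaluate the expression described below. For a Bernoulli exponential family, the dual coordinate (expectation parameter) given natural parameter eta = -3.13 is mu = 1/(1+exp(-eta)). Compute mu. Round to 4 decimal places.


Dual coordinate (expectation parameter) for Bernoulli:
mu = 1/(1+exp(-eta)).
eta = -3.13.
exp(-eta) = exp(3.13) = 22.87398.
mu = 1/(1+22.87398) = 0.0419

0.0419


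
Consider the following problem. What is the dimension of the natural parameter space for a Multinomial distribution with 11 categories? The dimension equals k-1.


Exponential family dimension calculation:
For Multinomial with k=11 categories, dim = k-1 = 10.

10


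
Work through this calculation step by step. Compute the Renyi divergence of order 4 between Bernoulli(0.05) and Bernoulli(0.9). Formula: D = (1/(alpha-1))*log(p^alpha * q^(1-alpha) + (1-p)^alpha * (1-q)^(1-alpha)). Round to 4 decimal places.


Renyi divergence of order alpha between Bernoulli distributions:
D = (1/(alpha-1))*log(p^alpha * q^(1-alpha) + (1-p)^alpha * (1-q)^(1-alpha)).
alpha = 4, p = 0.05, q = 0.9.
p^alpha * q^(1-alpha) = 0.05^4 * 0.9^-3 = 9e-06.
(1-p)^alpha * (1-q)^(1-alpha) = 0.95^4 * 0.1^-3 = 814.50625.
sum = 9e-06 + 814.50625 = 814.506259.
D = (1/3)*log(814.506259) = 2.2342

2.2342


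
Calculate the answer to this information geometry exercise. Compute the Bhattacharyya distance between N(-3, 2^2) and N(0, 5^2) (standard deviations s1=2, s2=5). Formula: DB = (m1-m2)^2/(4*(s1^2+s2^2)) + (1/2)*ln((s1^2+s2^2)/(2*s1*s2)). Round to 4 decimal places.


Bhattacharyya distance between two Gaussians:
DB = (m1-m2)^2/(4*(s1^2+s2^2)) + (1/2)*ln((s1^2+s2^2)/(2*s1*s2)).
(m1-m2)^2 = (-3)^2 = 9.
s1^2+s2^2 = 4 + 25 = 29.
term1 = 9/116 = 0.077586.
term2 = 0.5*ln(29/20.0) = 0.185782.
DB = 0.077586 + 0.185782 = 0.2634

0.2634


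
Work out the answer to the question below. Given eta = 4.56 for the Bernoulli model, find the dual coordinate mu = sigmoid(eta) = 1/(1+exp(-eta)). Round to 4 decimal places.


Dual coordinate (expectation parameter) for Bernoulli:
mu = 1/(1+exp(-eta)).
eta = 4.56.
exp(-eta) = exp(-4.56) = 0.010462.
mu = 1/(1+0.010462) = 0.9896

0.9896


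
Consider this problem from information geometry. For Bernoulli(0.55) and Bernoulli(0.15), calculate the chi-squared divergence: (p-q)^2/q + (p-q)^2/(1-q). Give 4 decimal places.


Chi-squared divergence between Bernoulli distributions:
chi^2 = (p-q)^2/q + (p-q)^2/(1-q).
p = 0.55, q = 0.15, p-q = 0.4.
(p-q)^2 = 0.16.
term1 = 0.16/0.15 = 1.066667.
term2 = 0.16/0.85 = 0.188235.
chi^2 = 1.066667 + 0.188235 = 1.2549

1.2549


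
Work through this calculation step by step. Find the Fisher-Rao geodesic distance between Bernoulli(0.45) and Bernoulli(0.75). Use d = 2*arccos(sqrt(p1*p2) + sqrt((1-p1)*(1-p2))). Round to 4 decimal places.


Geodesic distance on Bernoulli manifold:
d(p1,p2) = 2*arccos(sqrt(p1*p2) + sqrt((1-p1)*(1-p2))).
sqrt(p1*p2) = sqrt(0.45*0.75) = 0.580948.
sqrt((1-p1)*(1-p2)) = sqrt(0.55*0.25) = 0.37081.
arg = 0.580948 + 0.37081 = 0.951757.
d = 2*arccos(0.951757) = 0.6238

0.6238


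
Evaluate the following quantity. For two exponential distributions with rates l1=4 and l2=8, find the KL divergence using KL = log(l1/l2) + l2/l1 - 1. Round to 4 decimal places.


KL divergence for exponential family:
KL = log(l1/l2) + l2/l1 - 1.
log(4/8) = -0.693147.
8/4 = 2.0.
KL = -0.693147 + 2.0 - 1 = 0.3069

0.3069


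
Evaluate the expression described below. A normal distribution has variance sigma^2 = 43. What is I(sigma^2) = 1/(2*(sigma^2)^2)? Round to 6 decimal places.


Fisher information for variance: I(sigma^2) = 1/(2*sigma^4).
sigma^2 = 43, so sigma^4 = 1849.
I = 1/(2*1849) = 1/3698 = 0.000270

0.000270


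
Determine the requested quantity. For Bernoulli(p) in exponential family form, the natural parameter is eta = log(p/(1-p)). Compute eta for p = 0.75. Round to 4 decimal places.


Natural parameter for Bernoulli: eta = log(p/(1-p)).
p = 0.75, 1-p = 0.25.
p/(1-p) = 3.0.
eta = log(3.0) = 1.0986

1.0986


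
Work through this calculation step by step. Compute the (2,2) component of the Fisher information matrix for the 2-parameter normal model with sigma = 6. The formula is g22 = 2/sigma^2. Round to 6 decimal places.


For the 2-parameter normal family, the Fisher metric has:
  g11 = 1/sigma^2, g22 = 2/sigma^2.
sigma = 6, sigma^2 = 36.
g22 = 0.055556

0.055556


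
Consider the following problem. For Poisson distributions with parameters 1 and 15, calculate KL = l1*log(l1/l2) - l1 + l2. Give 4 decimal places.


KL divergence for Poisson:
KL = l1*log(l1/l2) - l1 + l2.
l1 = 1, l2 = 15.
log(1/15) = -2.70805.
l1*log(l1/l2) = 1 * -2.70805 = -2.70805.
KL = -2.70805 - 1 + 15 = 11.2919

11.2919


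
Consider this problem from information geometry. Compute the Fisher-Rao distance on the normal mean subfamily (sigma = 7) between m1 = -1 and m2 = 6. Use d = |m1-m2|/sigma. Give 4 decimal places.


On the fixed-variance normal subfamily, geodesic distance = |m1-m2|/sigma.
|-1 - 6| = 7.
sigma = 7.
d = 7/7 = 1.0000

1.0000


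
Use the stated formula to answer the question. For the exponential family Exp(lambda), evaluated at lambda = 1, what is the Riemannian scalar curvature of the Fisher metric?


This family has a single free parameter, so its statistical manifold
is 1-dimensional. The Riemann curvature tensor of any 1-dimensional
Riemannian manifold vanishes identically, so R = 0.

0


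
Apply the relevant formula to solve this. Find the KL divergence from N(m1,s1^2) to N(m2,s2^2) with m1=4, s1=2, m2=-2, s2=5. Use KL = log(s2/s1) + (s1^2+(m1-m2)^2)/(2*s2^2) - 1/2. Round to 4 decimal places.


KL divergence between normal distributions:
KL = log(s2/s1) + (s1^2 + (m1-m2)^2)/(2*s2^2) - 1/2.
log(5/2) = 0.916291.
(2^2 + (4--2)^2)/(2*5^2) = (4 + 36)/50 = 0.8.
KL = 0.916291 + 0.8 - 0.5 = 1.2163

1.2163


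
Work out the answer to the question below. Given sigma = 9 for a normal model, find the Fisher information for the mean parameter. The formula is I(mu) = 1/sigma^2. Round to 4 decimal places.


The Fisher information for the mean of a normal distribution is I(mu) = 1/sigma^2.
sigma = 9, so sigma^2 = 81.
I(mu) = 1/81 = 0.0123

0.0123


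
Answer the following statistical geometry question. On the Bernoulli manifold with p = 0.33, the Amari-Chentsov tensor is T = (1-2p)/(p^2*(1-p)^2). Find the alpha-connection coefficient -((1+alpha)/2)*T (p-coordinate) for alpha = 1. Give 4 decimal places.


Skewness (Amari-Chentsov) tensor: T = (1-2p)/(p^2*(1-p)^2).
p = 0.33, 1-2p = 0.34, p^2 = 0.1089, (1-p)^2 = 0.4489.
T = 0.34/(0.1089 * 0.4489) = 6.955069.
In the p-coordinate, Gamma^(alpha) = Gamma^(0) - (alpha/2)*T with Gamma^(0) = (1/2)*g'(p) = -T/2,
so Gamma^(alpha) = -((1+alpha)/2)*T.
alpha = 1, -(1+alpha)/2 = -1.0.
Gamma = -1.0 * 6.955069 = -6.9551

-6.9551


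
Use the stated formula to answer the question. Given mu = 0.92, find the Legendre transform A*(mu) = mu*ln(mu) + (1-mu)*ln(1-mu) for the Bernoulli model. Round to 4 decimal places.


Legendre transform for Bernoulli:
A*(mu) = mu*log(mu) + (1-mu)*log(1-mu).
mu = 0.92, 1-mu = 0.08.
mu*log(mu) = 0.92*log(0.92) = -0.076711.
(1-mu)*log(1-mu) = 0.08*log(0.08) = -0.202058.
A* = -0.076711 + -0.202058 = -0.2788

-0.2788


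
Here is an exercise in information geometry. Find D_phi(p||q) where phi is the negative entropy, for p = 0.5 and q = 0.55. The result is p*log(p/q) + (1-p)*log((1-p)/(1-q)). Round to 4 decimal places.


Bregman divergence with negative entropy generator:
D = p*log(p/q) + (1-p)*log((1-p)/(1-q)).
p = 0.5, q = 0.55.
p*log(p/q) = 0.5*log(0.5/0.55) = -0.047655.
(1-p)*log((1-p)/(1-q)) = 0.5*log(0.5/0.45) = 0.05268.
D = -0.047655 + 0.05268 = 0.0050

0.0050


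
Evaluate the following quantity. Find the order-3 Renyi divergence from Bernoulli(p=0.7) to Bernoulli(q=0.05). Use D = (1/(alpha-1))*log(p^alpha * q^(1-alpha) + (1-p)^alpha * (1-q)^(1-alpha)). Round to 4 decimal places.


Renyi divergence of order alpha between Bernoulli distributions:
D = (1/(alpha-1))*log(p^alpha * q^(1-alpha) + (1-p)^alpha * (1-q)^(1-alpha)).
alpha = 3, p = 0.7, q = 0.05.
p^alpha * q^(1-alpha) = 0.7^3 * 0.05^-2 = 137.2.
(1-p)^alpha * (1-q)^(1-alpha) = 0.3^3 * 0.95^-2 = 0.029917.
sum = 137.2 + 0.029917 = 137.229917.
D = (1/2)*log(137.229917) = 2.4608

2.4608
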